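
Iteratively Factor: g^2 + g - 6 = (g + 3)*(g - 2)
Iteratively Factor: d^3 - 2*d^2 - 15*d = (d + 3)*(d^2 - 5*d) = (d - 5)*(d + 3)*(d)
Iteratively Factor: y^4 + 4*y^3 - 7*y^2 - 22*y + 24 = (y - 2)*(y^3 + 6*y^2 + 5*y - 12) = (y - 2)*(y - 1)*(y^2 + 7*y + 12) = (y - 2)*(y - 1)*(y + 3)*(y + 4)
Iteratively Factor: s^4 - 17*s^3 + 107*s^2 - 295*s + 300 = (s - 5)*(s^3 - 12*s^2 + 47*s - 60) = (s - 5)*(s - 3)*(s^2 - 9*s + 20) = (s - 5)*(s - 4)*(s - 3)*(s - 5)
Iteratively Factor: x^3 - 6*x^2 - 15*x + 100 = (x + 4)*(x^2 - 10*x + 25) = (x - 5)*(x + 4)*(x - 5)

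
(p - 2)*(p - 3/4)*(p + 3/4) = p^3 - 2*p^2 - 9*p/16 + 9/8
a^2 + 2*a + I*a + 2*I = (a + 2)*(a + I)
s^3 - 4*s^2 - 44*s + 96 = (s - 8)*(s - 2)*(s + 6)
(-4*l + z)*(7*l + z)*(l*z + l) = -28*l^3*z - 28*l^3 + 3*l^2*z^2 + 3*l^2*z + l*z^3 + l*z^2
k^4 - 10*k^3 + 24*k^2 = k^2*(k - 6)*(k - 4)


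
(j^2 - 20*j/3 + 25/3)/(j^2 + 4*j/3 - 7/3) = (3*j^2 - 20*j + 25)/(3*j^2 + 4*j - 7)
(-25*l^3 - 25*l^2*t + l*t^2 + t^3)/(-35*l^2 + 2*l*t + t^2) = (5*l^2 + 6*l*t + t^2)/(7*l + t)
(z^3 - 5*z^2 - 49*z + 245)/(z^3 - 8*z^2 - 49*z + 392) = (z - 5)/(z - 8)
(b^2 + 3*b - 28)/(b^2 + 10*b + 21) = (b - 4)/(b + 3)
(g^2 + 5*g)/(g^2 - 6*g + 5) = g*(g + 5)/(g^2 - 6*g + 5)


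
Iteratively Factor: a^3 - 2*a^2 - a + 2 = (a + 1)*(a^2 - 3*a + 2) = (a - 1)*(a + 1)*(a - 2)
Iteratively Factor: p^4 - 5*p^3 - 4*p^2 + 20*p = (p - 5)*(p^3 - 4*p) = p*(p - 5)*(p^2 - 4) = p*(p - 5)*(p + 2)*(p - 2)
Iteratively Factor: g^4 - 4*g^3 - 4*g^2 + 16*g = (g + 2)*(g^3 - 6*g^2 + 8*g) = (g - 2)*(g + 2)*(g^2 - 4*g) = (g - 4)*(g - 2)*(g + 2)*(g)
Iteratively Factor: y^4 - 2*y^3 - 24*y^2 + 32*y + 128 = (y - 4)*(y^3 + 2*y^2 - 16*y - 32) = (y - 4)*(y + 2)*(y^2 - 16) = (y - 4)^2*(y + 2)*(y + 4)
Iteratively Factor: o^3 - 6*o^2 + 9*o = (o - 3)*(o^2 - 3*o) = o*(o - 3)*(o - 3)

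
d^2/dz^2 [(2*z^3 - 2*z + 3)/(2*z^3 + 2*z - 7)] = 8*(-12*z^5 + 60*z^4 + 4*z^3 - 54*z^2 + 105*z - 4)/(8*z^9 + 24*z^7 - 84*z^6 + 24*z^5 - 168*z^4 + 302*z^3 - 84*z^2 + 294*z - 343)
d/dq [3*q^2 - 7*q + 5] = 6*q - 7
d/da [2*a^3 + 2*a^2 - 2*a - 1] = 6*a^2 + 4*a - 2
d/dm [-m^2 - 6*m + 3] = -2*m - 6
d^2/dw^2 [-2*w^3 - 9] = -12*w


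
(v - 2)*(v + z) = v^2 + v*z - 2*v - 2*z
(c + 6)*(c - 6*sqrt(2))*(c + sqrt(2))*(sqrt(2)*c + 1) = sqrt(2)*c^4 - 9*c^3 + 6*sqrt(2)*c^3 - 54*c^2 - 17*sqrt(2)*c^2 - 102*sqrt(2)*c - 12*c - 72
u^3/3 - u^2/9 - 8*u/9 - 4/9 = (u/3 + 1/3)*(u - 2)*(u + 2/3)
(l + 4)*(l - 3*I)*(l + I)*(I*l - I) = I*l^4 + 2*l^3 + 3*I*l^3 + 6*l^2 - I*l^2 - 8*l + 9*I*l - 12*I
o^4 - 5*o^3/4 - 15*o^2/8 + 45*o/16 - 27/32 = (o - 3/2)*(o - 3/4)*(o - 1/2)*(o + 3/2)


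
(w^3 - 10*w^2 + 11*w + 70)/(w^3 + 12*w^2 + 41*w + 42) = (w^2 - 12*w + 35)/(w^2 + 10*w + 21)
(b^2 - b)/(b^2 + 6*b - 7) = b/(b + 7)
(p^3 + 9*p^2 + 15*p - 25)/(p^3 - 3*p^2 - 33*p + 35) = (p + 5)/(p - 7)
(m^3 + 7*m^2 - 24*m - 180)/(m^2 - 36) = (m^2 + m - 30)/(m - 6)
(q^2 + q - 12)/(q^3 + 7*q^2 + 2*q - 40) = (q - 3)/(q^2 + 3*q - 10)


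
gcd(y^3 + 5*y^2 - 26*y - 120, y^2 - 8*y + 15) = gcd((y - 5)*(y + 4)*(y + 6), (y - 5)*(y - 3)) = y - 5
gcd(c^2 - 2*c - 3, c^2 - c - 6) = c - 3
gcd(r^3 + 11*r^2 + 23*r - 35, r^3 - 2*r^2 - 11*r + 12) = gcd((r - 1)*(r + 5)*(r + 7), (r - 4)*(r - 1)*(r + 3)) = r - 1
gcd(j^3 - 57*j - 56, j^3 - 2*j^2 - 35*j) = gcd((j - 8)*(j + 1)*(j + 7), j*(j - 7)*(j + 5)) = 1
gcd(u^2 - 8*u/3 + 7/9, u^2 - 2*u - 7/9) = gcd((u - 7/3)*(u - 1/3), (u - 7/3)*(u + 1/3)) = u - 7/3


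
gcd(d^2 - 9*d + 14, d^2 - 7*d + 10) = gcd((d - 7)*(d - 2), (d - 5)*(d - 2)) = d - 2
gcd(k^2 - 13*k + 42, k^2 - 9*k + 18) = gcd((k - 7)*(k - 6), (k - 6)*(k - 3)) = k - 6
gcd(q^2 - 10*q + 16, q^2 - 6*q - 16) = q - 8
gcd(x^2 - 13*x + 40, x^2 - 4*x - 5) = x - 5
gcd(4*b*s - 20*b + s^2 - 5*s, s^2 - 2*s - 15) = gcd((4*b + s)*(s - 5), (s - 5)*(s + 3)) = s - 5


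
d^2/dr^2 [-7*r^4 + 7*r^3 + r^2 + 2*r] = -84*r^2 + 42*r + 2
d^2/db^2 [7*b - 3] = 0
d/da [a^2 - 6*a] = 2*a - 6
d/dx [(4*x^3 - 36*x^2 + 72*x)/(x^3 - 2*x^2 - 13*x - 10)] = 4*(7*x^4 - 62*x^3 + 123*x^2 + 180*x - 180)/(x^6 - 4*x^5 - 22*x^4 + 32*x^3 + 209*x^2 + 260*x + 100)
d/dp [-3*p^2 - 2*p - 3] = -6*p - 2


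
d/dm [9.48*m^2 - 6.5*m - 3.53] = 18.96*m - 6.5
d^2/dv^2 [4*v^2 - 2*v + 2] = 8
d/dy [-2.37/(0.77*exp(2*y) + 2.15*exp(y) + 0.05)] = (3.6498*exp(y) + 5.0955)*exp(y)/(0.77*exp(2*y) + 2.15*exp(y) + 0.05)^2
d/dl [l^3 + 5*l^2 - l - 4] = 3*l^2 + 10*l - 1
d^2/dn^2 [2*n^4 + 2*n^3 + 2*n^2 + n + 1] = 24*n^2 + 12*n + 4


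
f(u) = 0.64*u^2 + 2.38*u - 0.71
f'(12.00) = 17.74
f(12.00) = 120.01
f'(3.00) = 6.22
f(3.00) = 12.19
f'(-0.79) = 1.37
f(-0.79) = -2.19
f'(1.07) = 3.75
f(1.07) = 2.57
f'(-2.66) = -1.02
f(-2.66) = -2.51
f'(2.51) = 5.59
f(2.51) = 9.30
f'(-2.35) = -0.63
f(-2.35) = -2.77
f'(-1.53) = 0.42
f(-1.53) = -2.85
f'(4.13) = 7.67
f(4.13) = 20.04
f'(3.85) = 7.31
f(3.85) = 17.94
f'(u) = 1.28*u + 2.38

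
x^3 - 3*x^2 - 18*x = x*(x - 6)*(x + 3)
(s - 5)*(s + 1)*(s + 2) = s^3 - 2*s^2 - 13*s - 10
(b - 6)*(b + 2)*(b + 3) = b^3 - b^2 - 24*b - 36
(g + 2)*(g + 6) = g^2 + 8*g + 12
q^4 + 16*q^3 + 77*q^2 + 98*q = q*(q + 2)*(q + 7)^2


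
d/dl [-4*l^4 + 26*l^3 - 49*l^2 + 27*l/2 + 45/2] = -16*l^3 + 78*l^2 - 98*l + 27/2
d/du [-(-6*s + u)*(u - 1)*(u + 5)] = 12*s*u + 24*s - 3*u^2 - 8*u + 5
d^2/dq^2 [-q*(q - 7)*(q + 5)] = 4 - 6*q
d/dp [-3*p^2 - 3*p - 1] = -6*p - 3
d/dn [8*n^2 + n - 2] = 16*n + 1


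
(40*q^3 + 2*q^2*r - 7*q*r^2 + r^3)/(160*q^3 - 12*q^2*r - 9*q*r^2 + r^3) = (8*q^2 + 2*q*r - r^2)/(32*q^2 + 4*q*r - r^2)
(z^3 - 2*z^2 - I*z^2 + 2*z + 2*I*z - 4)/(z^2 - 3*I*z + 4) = (z^2 - 2*z*(1 + I) + 4*I)/(z - 4*I)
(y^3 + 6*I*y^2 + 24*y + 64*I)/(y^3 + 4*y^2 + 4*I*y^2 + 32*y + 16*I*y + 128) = (y + 2*I)/(y + 4)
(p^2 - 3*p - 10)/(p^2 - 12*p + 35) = (p + 2)/(p - 7)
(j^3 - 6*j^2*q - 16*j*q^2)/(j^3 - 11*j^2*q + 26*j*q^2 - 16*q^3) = j*(j + 2*q)/(j^2 - 3*j*q + 2*q^2)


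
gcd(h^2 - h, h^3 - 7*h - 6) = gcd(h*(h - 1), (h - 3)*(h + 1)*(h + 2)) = 1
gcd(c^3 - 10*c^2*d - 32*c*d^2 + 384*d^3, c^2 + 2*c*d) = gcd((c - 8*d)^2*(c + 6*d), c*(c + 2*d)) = 1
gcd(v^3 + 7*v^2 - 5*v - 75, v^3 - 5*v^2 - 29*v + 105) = v^2 + 2*v - 15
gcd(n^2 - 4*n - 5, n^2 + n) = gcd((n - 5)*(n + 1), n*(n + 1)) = n + 1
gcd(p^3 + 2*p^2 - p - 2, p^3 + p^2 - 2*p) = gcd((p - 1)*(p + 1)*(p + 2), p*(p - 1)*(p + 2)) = p^2 + p - 2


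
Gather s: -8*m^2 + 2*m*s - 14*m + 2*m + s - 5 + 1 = -8*m^2 - 12*m + s*(2*m + 1) - 4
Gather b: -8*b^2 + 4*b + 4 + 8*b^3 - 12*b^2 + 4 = 8*b^3 - 20*b^2 + 4*b + 8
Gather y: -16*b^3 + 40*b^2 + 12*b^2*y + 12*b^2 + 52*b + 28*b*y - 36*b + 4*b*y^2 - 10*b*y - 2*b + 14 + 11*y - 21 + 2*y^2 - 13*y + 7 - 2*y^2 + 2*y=-16*b^3 + 52*b^2 + 4*b*y^2 + 14*b + y*(12*b^2 + 18*b)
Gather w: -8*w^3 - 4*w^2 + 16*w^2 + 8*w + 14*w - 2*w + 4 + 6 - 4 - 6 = -8*w^3 + 12*w^2 + 20*w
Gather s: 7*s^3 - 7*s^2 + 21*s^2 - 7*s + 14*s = 7*s^3 + 14*s^2 + 7*s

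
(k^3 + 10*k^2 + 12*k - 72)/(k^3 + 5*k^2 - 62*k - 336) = (k^2 + 4*k - 12)/(k^2 - k - 56)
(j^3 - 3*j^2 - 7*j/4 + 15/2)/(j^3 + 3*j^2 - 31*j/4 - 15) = (j - 2)/(j + 4)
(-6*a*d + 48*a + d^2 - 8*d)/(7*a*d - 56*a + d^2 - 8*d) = (-6*a + d)/(7*a + d)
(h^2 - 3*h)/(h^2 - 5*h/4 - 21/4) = 4*h/(4*h + 7)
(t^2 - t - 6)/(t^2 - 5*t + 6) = (t + 2)/(t - 2)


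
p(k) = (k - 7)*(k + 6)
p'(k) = 2*k - 1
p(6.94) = -0.78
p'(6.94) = 12.88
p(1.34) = -41.54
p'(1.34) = 1.68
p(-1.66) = -37.58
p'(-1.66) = -4.32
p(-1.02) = -39.94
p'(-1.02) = -3.04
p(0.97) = -42.03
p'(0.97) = 0.94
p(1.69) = -40.83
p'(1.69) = 2.38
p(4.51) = -26.17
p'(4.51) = 8.02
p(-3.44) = -26.73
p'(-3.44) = -7.88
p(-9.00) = 48.00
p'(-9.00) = -19.00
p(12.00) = 90.00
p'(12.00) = 23.00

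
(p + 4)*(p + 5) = p^2 + 9*p + 20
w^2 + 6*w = w*(w + 6)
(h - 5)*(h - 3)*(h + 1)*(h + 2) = h^4 - 5*h^3 - 7*h^2 + 29*h + 30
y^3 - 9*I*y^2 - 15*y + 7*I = (y - 7*I)*(y - I)^2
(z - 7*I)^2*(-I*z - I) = -I*z^3 - 14*z^2 - I*z^2 - 14*z + 49*I*z + 49*I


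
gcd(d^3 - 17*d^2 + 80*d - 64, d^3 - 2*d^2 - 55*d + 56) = d^2 - 9*d + 8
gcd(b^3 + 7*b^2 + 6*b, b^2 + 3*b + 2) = b + 1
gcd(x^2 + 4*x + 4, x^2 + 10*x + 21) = 1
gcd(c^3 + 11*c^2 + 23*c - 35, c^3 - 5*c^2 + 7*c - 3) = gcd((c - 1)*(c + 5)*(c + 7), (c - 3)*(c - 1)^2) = c - 1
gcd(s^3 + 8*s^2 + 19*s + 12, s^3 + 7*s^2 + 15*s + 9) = s^2 + 4*s + 3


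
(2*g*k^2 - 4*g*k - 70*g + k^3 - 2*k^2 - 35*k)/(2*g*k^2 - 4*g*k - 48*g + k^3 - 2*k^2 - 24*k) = (k^2 - 2*k - 35)/(k^2 - 2*k - 24)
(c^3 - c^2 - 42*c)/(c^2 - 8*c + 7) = c*(c + 6)/(c - 1)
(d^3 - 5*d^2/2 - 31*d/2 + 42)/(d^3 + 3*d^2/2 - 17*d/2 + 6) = (2*d^2 - 13*d + 21)/(2*d^2 - 5*d + 3)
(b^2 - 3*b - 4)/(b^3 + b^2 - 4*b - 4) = (b - 4)/(b^2 - 4)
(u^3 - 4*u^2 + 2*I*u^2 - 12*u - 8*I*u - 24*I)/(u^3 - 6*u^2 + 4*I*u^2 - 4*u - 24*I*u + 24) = (u + 2)/(u + 2*I)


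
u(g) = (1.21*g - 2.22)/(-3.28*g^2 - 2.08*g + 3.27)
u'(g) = (1.21*g - 2.22)*(6.56*g + 2.08)/(-3.28*g^2 - 2.08*g + 3.27)^2 + 1.21/(-3.28*g^2 - 2.08*g + 3.27) = (3.9688*g^2 - 14.5632*g - 0.6609)/(10.7584*g^4 + 13.6448*g^3 - 17.1248*g^2 - 13.6032*g + 10.6929)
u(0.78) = 3.67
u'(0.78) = -79.34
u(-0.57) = -0.86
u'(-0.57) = 0.78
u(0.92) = 0.78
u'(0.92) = -5.31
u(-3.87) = 0.18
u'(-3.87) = 0.08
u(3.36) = -0.05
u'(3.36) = -0.00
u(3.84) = -0.05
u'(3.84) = 0.00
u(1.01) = 0.46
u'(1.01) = -2.39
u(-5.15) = 0.12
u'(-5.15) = 0.03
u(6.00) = -0.04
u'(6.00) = 0.00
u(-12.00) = 0.04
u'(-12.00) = 0.00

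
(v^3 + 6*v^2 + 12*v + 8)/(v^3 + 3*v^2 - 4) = (v + 2)/(v - 1)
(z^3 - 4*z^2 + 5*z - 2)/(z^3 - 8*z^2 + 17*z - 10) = (z - 1)/(z - 5)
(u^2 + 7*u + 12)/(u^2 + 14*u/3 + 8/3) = 3*(u + 3)/(3*u + 2)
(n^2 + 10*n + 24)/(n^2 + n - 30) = (n + 4)/(n - 5)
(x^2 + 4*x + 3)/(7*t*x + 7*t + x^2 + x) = (x + 3)/(7*t + x)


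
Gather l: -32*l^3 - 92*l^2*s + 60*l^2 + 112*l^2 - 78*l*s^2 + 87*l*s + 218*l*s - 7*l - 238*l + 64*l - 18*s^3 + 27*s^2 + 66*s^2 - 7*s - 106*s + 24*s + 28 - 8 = -32*l^3 + l^2*(172 - 92*s) + l*(-78*s^2 + 305*s - 181) - 18*s^3 + 93*s^2 - 89*s + 20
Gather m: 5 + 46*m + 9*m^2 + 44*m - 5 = 9*m^2 + 90*m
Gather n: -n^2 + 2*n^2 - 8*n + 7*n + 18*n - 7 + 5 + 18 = n^2 + 17*n + 16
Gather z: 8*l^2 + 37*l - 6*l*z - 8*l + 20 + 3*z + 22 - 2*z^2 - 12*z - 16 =8*l^2 + 29*l - 2*z^2 + z*(-6*l - 9) + 26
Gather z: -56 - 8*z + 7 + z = -7*z - 49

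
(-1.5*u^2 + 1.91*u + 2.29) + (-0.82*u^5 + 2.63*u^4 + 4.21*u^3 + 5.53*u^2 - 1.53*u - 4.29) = -0.82*u^5 + 2.63*u^4 + 4.21*u^3 + 4.03*u^2 + 0.38*u - 2.0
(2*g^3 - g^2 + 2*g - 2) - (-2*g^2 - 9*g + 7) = 2*g^3 + g^2 + 11*g - 9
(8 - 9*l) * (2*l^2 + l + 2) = -18*l^3 + 7*l^2 - 10*l + 16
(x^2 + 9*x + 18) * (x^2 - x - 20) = x^4 + 8*x^3 - 11*x^2 - 198*x - 360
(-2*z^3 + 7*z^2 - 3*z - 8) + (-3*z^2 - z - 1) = -2*z^3 + 4*z^2 - 4*z - 9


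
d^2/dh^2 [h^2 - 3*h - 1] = 2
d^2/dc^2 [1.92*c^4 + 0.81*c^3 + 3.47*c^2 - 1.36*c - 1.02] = 23.04*c^2 + 4.86*c + 6.94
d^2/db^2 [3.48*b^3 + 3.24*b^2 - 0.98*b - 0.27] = 20.88*b + 6.48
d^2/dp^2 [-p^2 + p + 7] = -2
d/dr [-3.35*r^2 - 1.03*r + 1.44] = -6.7*r - 1.03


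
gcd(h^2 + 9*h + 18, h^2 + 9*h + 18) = h^2 + 9*h + 18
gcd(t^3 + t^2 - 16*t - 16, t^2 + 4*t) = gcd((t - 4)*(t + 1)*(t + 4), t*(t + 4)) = t + 4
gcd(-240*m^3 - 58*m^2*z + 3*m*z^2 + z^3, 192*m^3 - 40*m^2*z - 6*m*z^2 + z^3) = -48*m^2 - 2*m*z + z^2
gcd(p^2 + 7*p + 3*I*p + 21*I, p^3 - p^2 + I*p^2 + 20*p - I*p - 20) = 1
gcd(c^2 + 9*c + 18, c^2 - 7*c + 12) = 1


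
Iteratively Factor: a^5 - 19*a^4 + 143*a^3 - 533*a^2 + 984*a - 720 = (a - 5)*(a^4 - 14*a^3 + 73*a^2 - 168*a + 144) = (a - 5)*(a - 3)*(a^3 - 11*a^2 + 40*a - 48) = (a - 5)*(a - 4)*(a - 3)*(a^2 - 7*a + 12) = (a - 5)*(a - 4)*(a - 3)^2*(a - 4)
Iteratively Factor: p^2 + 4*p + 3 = (p + 3)*(p + 1)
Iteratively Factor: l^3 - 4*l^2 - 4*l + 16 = (l - 4)*(l^2 - 4) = (l - 4)*(l - 2)*(l + 2)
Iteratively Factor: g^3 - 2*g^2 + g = (g - 1)*(g^2 - g) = (g - 1)^2*(g)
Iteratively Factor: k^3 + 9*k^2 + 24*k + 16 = (k + 1)*(k^2 + 8*k + 16) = (k + 1)*(k + 4)*(k + 4)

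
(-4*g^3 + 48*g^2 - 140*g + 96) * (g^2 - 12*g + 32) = -4*g^5 + 96*g^4 - 844*g^3 + 3312*g^2 - 5632*g + 3072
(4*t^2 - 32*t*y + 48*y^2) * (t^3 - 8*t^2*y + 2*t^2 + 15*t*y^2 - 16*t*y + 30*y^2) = 4*t^5 - 64*t^4*y + 8*t^4 + 364*t^3*y^2 - 128*t^3*y - 864*t^2*y^3 + 728*t^2*y^2 + 720*t*y^4 - 1728*t*y^3 + 1440*y^4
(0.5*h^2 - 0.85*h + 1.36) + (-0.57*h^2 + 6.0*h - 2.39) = -0.07*h^2 + 5.15*h - 1.03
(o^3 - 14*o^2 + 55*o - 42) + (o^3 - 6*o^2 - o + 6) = 2*o^3 - 20*o^2 + 54*o - 36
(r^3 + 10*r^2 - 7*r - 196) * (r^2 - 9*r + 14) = r^5 + r^4 - 83*r^3 + 7*r^2 + 1666*r - 2744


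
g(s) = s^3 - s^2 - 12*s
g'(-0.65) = -9.43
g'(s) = 3*s^2 - 2*s - 12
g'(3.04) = 9.64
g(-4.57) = -61.49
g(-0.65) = 7.10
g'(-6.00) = 108.00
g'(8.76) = 200.69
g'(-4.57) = 59.79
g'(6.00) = 84.00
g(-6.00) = -180.00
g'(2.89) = 7.28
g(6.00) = 108.00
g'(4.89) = 49.96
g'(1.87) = -5.25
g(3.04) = -17.63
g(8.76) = 490.36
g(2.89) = -18.89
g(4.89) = 34.34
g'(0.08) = -12.14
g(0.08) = -0.97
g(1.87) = -19.40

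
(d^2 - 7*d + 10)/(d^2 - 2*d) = (d - 5)/d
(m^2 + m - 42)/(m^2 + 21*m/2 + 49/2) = 2*(m - 6)/(2*m + 7)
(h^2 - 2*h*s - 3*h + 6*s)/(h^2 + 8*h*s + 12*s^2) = (h^2 - 2*h*s - 3*h + 6*s)/(h^2 + 8*h*s + 12*s^2)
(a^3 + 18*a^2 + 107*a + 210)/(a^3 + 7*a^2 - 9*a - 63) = (a^2 + 11*a + 30)/(a^2 - 9)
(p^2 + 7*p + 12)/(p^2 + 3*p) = (p + 4)/p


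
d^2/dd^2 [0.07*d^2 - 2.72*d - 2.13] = 0.140000000000000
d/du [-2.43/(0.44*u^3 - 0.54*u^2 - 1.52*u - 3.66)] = (3.2076*u^2 - 2.6244*u - 3.6936)/(-0.44*u^3 + 0.54*u^2 + 1.52*u + 3.66)^2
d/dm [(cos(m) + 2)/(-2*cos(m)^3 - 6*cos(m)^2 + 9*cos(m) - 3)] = 4*(-27*cos(m) - 9*cos(2*m) - cos(3*m) + 12)*sin(m)/(-12*sin(m)^2 - 15*cos(m) + cos(3*m) + 18)^2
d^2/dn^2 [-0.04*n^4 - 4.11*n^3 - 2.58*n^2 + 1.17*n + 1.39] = -0.48*n^2 - 24.66*n - 5.16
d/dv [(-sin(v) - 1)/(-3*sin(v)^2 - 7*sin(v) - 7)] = -3*(sin(v) + 2)*sin(v)*cos(v)/(3*sin(v)^2 + 7*sin(v) + 7)^2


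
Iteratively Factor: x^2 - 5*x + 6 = (x - 2)*(x - 3)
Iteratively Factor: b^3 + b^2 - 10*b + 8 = (b - 1)*(b^2 + 2*b - 8) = (b - 2)*(b - 1)*(b + 4)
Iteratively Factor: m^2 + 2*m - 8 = (m - 2)*(m + 4)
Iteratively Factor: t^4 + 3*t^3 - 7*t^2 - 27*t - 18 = (t + 3)*(t^3 - 7*t - 6) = (t + 1)*(t + 3)*(t^2 - t - 6) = (t - 3)*(t + 1)*(t + 3)*(t + 2)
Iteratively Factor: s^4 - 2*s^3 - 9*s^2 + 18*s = (s + 3)*(s^3 - 5*s^2 + 6*s) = (s - 2)*(s + 3)*(s^2 - 3*s) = (s - 3)*(s - 2)*(s + 3)*(s)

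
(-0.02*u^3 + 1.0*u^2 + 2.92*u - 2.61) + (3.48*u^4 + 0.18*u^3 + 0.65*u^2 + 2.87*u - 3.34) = 3.48*u^4 + 0.16*u^3 + 1.65*u^2 + 5.79*u - 5.95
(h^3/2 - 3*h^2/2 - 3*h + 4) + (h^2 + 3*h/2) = h^3/2 - h^2/2 - 3*h/2 + 4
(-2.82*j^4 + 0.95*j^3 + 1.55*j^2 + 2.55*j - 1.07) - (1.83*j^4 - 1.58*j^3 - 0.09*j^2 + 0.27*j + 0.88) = -4.65*j^4 + 2.53*j^3 + 1.64*j^2 + 2.28*j - 1.95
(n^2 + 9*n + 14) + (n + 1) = n^2 + 10*n + 15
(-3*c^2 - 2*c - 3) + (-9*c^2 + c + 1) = -12*c^2 - c - 2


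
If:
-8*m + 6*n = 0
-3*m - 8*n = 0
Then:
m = 0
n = 0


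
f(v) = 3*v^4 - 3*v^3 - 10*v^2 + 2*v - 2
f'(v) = 12*v^3 - 9*v^2 - 20*v + 2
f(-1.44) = -3.76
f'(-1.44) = -23.69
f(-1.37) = -5.23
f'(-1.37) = -18.35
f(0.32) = -2.45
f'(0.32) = -4.93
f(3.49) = 200.72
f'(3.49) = 332.68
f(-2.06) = 31.69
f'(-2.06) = -99.89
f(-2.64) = 123.95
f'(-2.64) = -228.72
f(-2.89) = 190.38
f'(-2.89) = -305.02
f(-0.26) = -3.13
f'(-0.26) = 6.38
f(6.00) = 2890.00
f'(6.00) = 2150.00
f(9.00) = 16702.00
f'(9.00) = 7841.00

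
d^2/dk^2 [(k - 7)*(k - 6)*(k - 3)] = 6*k - 32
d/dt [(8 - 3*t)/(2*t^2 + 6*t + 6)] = (3*t^2 - 16*t - 33)/(2*(t^4 + 6*t^3 + 15*t^2 + 18*t + 9))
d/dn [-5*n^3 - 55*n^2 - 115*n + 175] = -15*n^2 - 110*n - 115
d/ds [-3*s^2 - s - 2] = -6*s - 1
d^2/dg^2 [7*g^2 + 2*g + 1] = 14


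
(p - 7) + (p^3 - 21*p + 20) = p^3 - 20*p + 13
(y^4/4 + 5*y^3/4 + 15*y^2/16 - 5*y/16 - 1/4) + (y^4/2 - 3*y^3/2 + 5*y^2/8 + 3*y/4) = 3*y^4/4 - y^3/4 + 25*y^2/16 + 7*y/16 - 1/4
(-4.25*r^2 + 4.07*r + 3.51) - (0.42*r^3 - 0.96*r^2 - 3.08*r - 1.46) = -0.42*r^3 - 3.29*r^2 + 7.15*r + 4.97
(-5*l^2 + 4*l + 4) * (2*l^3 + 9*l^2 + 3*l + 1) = -10*l^5 - 37*l^4 + 29*l^3 + 43*l^2 + 16*l + 4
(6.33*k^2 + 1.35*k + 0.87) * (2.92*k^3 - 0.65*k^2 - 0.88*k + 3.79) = 18.4836*k^5 - 0.1725*k^4 - 3.9075*k^3 + 22.2372*k^2 + 4.3509*k + 3.2973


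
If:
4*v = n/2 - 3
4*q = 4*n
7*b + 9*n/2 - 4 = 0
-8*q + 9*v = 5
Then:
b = 643/385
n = -94/55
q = -94/55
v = -53/55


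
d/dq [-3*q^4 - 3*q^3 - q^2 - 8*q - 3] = -12*q^3 - 9*q^2 - 2*q - 8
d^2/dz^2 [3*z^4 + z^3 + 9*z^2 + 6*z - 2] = 36*z^2 + 6*z + 18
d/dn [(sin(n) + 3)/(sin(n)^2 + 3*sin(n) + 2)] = (-6*sin(n) + cos(n)^2 - 8)*cos(n)/(sin(n)^2 + 3*sin(n) + 2)^2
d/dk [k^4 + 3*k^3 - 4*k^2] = k*(4*k^2 + 9*k - 8)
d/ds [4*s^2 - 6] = 8*s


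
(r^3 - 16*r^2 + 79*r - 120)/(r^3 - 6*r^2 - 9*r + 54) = (r^2 - 13*r + 40)/(r^2 - 3*r - 18)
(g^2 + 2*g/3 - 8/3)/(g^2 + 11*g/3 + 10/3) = (3*g - 4)/(3*g + 5)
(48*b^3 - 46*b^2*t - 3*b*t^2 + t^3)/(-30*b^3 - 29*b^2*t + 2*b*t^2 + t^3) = (8*b^2 - 9*b*t + t^2)/(-5*b^2 - 4*b*t + t^2)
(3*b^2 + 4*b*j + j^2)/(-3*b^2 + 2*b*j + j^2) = (-b - j)/(b - j)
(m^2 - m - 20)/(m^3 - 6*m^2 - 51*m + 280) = (m + 4)/(m^2 - m - 56)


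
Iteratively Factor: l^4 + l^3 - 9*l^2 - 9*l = (l - 3)*(l^3 + 4*l^2 + 3*l) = l*(l - 3)*(l^2 + 4*l + 3) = l*(l - 3)*(l + 1)*(l + 3)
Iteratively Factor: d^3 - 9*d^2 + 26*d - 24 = (d - 3)*(d^2 - 6*d + 8) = (d - 4)*(d - 3)*(d - 2)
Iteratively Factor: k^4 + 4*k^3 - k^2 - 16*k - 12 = (k + 2)*(k^3 + 2*k^2 - 5*k - 6) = (k - 2)*(k + 2)*(k^2 + 4*k + 3) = (k - 2)*(k + 2)*(k + 3)*(k + 1)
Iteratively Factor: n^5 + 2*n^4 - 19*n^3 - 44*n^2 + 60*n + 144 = (n - 4)*(n^4 + 6*n^3 + 5*n^2 - 24*n - 36) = (n - 4)*(n - 2)*(n^3 + 8*n^2 + 21*n + 18) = (n - 4)*(n - 2)*(n + 3)*(n^2 + 5*n + 6) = (n - 4)*(n - 2)*(n + 3)^2*(n + 2)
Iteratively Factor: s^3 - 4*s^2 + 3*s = (s - 1)*(s^2 - 3*s) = (s - 3)*(s - 1)*(s)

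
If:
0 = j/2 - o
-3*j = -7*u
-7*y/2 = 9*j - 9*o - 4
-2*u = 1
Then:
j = -7/6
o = -7/12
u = -1/2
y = 37/14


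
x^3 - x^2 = x^2*(x - 1)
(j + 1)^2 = j^2 + 2*j + 1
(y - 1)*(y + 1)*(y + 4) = y^3 + 4*y^2 - y - 4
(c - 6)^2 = c^2 - 12*c + 36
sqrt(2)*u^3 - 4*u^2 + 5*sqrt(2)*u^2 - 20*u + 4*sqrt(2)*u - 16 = (u + 4)*(u - 2*sqrt(2))*(sqrt(2)*u + sqrt(2))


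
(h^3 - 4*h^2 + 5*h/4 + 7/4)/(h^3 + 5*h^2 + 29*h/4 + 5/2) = (2*h^2 - 9*h + 7)/(2*h^2 + 9*h + 10)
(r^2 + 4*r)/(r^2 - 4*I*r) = (r + 4)/(r - 4*I)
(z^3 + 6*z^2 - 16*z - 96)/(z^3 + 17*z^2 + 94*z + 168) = (z - 4)/(z + 7)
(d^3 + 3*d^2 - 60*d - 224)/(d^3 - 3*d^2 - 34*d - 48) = (d^2 + 11*d + 28)/(d^2 + 5*d + 6)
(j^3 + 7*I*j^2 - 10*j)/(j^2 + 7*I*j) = (j^2 + 7*I*j - 10)/(j + 7*I)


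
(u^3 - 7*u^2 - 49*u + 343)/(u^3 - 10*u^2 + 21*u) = (u^2 - 49)/(u*(u - 3))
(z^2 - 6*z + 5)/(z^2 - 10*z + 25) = (z - 1)/(z - 5)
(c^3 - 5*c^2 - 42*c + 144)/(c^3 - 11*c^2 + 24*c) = (c + 6)/c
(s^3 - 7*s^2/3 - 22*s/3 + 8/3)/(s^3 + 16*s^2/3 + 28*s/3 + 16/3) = (3*s^2 - 13*s + 4)/(3*s^2 + 10*s + 8)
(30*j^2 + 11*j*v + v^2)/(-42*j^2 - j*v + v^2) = (5*j + v)/(-7*j + v)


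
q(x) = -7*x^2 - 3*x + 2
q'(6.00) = -87.00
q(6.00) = -268.00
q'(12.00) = -171.00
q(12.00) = -1042.00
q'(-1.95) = 24.30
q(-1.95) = -18.77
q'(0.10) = -4.40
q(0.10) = 1.63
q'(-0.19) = -0.34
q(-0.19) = 2.32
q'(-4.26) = 56.64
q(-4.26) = -112.25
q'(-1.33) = 15.62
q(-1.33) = -6.39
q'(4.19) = -61.66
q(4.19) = -133.46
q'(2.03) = -31.42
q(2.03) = -32.94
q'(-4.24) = 56.36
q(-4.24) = -111.12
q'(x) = -14*x - 3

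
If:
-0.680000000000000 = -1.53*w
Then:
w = 0.44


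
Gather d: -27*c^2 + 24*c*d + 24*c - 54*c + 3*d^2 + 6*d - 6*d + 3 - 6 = -27*c^2 + 24*c*d - 30*c + 3*d^2 - 3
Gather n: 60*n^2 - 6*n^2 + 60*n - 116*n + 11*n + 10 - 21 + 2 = 54*n^2 - 45*n - 9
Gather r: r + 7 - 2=r + 5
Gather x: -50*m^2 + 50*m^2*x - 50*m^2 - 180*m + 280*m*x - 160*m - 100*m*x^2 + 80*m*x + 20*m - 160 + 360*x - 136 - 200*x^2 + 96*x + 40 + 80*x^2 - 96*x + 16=-100*m^2 - 320*m + x^2*(-100*m - 120) + x*(50*m^2 + 360*m + 360) - 240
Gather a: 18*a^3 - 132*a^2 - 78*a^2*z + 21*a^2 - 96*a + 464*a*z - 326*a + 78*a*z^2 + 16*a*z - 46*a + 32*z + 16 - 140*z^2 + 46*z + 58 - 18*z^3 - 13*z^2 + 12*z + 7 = 18*a^3 + a^2*(-78*z - 111) + a*(78*z^2 + 480*z - 468) - 18*z^3 - 153*z^2 + 90*z + 81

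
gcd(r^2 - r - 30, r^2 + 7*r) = 1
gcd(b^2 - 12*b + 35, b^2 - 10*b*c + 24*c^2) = 1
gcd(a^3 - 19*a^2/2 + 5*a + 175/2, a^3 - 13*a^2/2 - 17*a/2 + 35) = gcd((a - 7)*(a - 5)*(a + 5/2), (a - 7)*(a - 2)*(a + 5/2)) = a^2 - 9*a/2 - 35/2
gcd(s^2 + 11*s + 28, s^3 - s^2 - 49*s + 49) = s + 7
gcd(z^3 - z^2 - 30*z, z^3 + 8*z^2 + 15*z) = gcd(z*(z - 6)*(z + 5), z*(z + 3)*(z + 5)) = z^2 + 5*z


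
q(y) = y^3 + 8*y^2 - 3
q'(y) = 3*y^2 + 16*y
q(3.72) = 159.19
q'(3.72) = 101.04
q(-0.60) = -0.34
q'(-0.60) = -8.52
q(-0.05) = -2.98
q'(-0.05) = -0.79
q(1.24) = 11.21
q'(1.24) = 24.45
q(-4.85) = 71.10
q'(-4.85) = -7.03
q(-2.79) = 37.56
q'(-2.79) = -21.29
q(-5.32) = 72.85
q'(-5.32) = -0.21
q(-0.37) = -1.96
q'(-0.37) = -5.51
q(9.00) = 1374.00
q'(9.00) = 387.00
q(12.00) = 2877.00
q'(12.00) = 624.00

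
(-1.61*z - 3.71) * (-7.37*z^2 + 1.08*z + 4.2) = 11.8657*z^3 + 25.6039*z^2 - 10.7688*z - 15.582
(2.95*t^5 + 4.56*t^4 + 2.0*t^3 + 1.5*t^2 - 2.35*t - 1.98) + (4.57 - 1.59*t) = 2.95*t^5 + 4.56*t^4 + 2.0*t^3 + 1.5*t^2 - 3.94*t + 2.59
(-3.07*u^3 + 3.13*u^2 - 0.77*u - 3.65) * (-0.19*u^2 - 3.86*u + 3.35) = 0.5833*u^5 + 11.2555*u^4 - 22.22*u^3 + 14.1512*u^2 + 11.5095*u - 12.2275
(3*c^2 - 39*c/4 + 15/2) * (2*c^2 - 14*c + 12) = 6*c^4 - 123*c^3/2 + 375*c^2/2 - 222*c + 90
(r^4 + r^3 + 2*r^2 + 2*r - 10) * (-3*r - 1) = -3*r^5 - 4*r^4 - 7*r^3 - 8*r^2 + 28*r + 10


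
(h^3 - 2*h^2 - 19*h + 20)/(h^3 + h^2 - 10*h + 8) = (h - 5)/(h - 2)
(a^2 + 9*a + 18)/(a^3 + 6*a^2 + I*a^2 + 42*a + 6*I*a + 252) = (a + 3)/(a^2 + I*a + 42)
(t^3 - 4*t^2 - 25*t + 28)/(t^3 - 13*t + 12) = (t - 7)/(t - 3)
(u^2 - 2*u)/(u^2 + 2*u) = (u - 2)/(u + 2)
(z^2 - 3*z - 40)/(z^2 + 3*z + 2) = (z^2 - 3*z - 40)/(z^2 + 3*z + 2)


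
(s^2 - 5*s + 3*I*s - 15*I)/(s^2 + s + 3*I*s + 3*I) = (s - 5)/(s + 1)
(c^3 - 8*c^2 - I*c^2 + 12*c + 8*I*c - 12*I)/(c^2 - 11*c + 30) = (c^2 - c*(2 + I) + 2*I)/(c - 5)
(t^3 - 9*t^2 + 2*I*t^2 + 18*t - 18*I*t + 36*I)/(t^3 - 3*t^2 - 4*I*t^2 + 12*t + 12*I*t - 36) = (t - 6)/(t - 6*I)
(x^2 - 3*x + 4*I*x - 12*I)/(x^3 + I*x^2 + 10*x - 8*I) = (x - 3)/(x^2 - 3*I*x - 2)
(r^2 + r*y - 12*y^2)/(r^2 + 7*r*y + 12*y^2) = (r - 3*y)/(r + 3*y)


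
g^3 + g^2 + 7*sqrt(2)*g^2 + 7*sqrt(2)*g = g*(g + 1)*(g + 7*sqrt(2))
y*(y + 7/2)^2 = y^3 + 7*y^2 + 49*y/4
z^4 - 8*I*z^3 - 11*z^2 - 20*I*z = z*(z - 5*I)*(z - 4*I)*(z + I)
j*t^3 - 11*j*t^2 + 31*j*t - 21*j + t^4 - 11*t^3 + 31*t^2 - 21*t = (j + t)*(t - 7)*(t - 3)*(t - 1)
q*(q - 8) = q^2 - 8*q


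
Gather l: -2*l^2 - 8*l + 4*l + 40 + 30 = -2*l^2 - 4*l + 70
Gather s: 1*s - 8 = s - 8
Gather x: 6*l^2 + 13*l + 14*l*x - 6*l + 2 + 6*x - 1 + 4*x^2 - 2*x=6*l^2 + 7*l + 4*x^2 + x*(14*l + 4) + 1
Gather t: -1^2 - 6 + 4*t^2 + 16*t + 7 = 4*t^2 + 16*t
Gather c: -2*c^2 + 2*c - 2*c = -2*c^2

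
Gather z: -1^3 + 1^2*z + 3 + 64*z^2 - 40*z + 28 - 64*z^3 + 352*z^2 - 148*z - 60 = -64*z^3 + 416*z^2 - 187*z - 30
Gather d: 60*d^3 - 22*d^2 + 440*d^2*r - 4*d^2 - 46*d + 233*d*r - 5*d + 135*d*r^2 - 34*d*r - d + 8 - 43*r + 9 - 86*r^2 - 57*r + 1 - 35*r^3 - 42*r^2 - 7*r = 60*d^3 + d^2*(440*r - 26) + d*(135*r^2 + 199*r - 52) - 35*r^3 - 128*r^2 - 107*r + 18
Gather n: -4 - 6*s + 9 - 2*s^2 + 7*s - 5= -2*s^2 + s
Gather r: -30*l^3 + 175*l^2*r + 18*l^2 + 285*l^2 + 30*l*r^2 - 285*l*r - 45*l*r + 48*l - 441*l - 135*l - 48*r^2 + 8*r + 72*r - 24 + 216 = -30*l^3 + 303*l^2 - 528*l + r^2*(30*l - 48) + r*(175*l^2 - 330*l + 80) + 192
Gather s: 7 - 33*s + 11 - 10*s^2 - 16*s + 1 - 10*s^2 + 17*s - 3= -20*s^2 - 32*s + 16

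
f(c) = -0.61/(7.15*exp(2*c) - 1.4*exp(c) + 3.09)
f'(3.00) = 0.00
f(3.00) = 0.00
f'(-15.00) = 0.00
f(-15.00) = -0.20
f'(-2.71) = -0.00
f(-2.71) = -0.20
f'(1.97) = 0.00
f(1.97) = -0.00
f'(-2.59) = -0.00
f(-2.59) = -0.20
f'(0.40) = 0.06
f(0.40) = -0.04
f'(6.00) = 0.00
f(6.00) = -0.00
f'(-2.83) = -0.00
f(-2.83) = -0.20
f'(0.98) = 0.02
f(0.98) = -0.01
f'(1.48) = 0.01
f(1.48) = -0.00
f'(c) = -0.61*(-14.3*exp(2*c) + 1.4*exp(c))/(7.15*exp(2*c) - 1.4*exp(c) + 3.09)^2 = (8.723*exp(c) - 0.854)*exp(c)/(7.15*exp(2*c) - 1.4*exp(c) + 3.09)^2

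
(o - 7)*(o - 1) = o^2 - 8*o + 7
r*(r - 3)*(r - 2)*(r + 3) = r^4 - 2*r^3 - 9*r^2 + 18*r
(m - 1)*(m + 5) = m^2 + 4*m - 5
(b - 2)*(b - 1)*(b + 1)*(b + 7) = b^4 + 5*b^3 - 15*b^2 - 5*b + 14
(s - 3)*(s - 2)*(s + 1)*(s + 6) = s^4 + 2*s^3 - 23*s^2 + 12*s + 36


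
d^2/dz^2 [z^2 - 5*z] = 2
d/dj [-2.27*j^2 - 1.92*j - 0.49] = -4.54*j - 1.92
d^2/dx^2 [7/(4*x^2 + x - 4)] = 14*(-16*x^2 - 4*x + (8*x + 1)^2 + 16)/(4*x^2 + x - 4)^3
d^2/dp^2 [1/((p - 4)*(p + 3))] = 2*((p - 4)^2 + (p - 4)*(p + 3) + (p + 3)^2)/((p - 4)^3*(p + 3)^3)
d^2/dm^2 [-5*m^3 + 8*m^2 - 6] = 16 - 30*m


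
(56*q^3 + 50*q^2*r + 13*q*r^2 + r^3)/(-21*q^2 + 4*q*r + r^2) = (-8*q^2 - 6*q*r - r^2)/(3*q - r)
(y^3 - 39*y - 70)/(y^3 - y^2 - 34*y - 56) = (y + 5)/(y + 4)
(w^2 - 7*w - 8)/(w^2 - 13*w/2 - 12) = 2*(w + 1)/(2*w + 3)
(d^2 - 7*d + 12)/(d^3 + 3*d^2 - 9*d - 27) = (d - 4)/(d^2 + 6*d + 9)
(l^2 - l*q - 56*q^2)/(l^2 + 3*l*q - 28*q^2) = (-l + 8*q)/(-l + 4*q)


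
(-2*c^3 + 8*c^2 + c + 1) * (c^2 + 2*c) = -2*c^5 + 4*c^4 + 17*c^3 + 3*c^2 + 2*c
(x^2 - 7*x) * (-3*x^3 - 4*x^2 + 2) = -3*x^5 + 17*x^4 + 28*x^3 + 2*x^2 - 14*x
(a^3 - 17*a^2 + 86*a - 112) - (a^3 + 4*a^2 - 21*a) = -21*a^2 + 107*a - 112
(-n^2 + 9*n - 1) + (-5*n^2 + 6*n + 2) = -6*n^2 + 15*n + 1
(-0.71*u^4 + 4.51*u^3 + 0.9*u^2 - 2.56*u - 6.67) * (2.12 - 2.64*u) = 1.8744*u^5 - 13.4116*u^4 + 7.1852*u^3 + 8.6664*u^2 + 12.1816*u - 14.1404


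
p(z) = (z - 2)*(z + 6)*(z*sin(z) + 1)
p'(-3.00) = -45.28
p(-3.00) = -21.35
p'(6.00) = 252.29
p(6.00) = -32.47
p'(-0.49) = 16.11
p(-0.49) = -16.88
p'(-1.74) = 12.45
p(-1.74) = -43.26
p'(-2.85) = -40.40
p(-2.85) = -27.79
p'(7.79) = 291.25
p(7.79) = 700.56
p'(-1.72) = 13.19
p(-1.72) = -43.00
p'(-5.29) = 33.20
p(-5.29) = 17.76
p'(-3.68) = -45.41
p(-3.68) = 11.69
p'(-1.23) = 24.18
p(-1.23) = -33.27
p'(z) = (z - 2)*(z + 6)*(z*cos(z) + sin(z)) + (z - 2)*(z*sin(z) + 1) + (z + 6)*(z*sin(z) + 1)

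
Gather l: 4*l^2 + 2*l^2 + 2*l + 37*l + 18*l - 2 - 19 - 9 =6*l^2 + 57*l - 30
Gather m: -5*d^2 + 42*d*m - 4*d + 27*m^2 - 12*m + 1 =-5*d^2 - 4*d + 27*m^2 + m*(42*d - 12) + 1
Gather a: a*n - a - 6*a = a*(n - 7)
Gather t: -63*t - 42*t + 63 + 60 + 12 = 135 - 105*t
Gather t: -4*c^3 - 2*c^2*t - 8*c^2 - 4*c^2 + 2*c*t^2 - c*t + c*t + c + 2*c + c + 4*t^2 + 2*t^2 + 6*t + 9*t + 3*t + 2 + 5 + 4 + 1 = -4*c^3 - 12*c^2 + 4*c + t^2*(2*c + 6) + t*(18 - 2*c^2) + 12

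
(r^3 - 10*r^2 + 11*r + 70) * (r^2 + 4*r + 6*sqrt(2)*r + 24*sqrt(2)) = r^5 - 6*r^4 + 6*sqrt(2)*r^4 - 36*sqrt(2)*r^3 - 29*r^3 - 174*sqrt(2)*r^2 + 114*r^2 + 280*r + 684*sqrt(2)*r + 1680*sqrt(2)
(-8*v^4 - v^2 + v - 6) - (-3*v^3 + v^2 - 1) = -8*v^4 + 3*v^3 - 2*v^2 + v - 5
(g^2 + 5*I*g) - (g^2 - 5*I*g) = 10*I*g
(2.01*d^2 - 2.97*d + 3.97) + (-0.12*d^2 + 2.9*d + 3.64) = 1.89*d^2 - 0.0700000000000003*d + 7.61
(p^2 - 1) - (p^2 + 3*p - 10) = 9 - 3*p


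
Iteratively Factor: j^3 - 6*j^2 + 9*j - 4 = (j - 4)*(j^2 - 2*j + 1) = (j - 4)*(j - 1)*(j - 1)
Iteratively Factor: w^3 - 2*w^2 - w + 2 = (w - 2)*(w^2 - 1) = (w - 2)*(w + 1)*(w - 1)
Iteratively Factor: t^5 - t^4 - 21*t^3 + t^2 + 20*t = (t + 1)*(t^4 - 2*t^3 - 19*t^2 + 20*t) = (t - 5)*(t + 1)*(t^3 + 3*t^2 - 4*t) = (t - 5)*(t + 1)*(t + 4)*(t^2 - t) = t*(t - 5)*(t + 1)*(t + 4)*(t - 1)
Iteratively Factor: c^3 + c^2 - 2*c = (c)*(c^2 + c - 2) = c*(c + 2)*(c - 1)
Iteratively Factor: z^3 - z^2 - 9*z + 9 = (z + 3)*(z^2 - 4*z + 3) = (z - 1)*(z + 3)*(z - 3)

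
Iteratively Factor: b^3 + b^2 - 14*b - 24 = (b + 2)*(b^2 - b - 12) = (b + 2)*(b + 3)*(b - 4)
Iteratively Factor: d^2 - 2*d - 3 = (d + 1)*(d - 3)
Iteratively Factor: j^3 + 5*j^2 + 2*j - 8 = (j + 2)*(j^2 + 3*j - 4) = (j - 1)*(j + 2)*(j + 4)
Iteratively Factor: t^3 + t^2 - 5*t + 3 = (t - 1)*(t^2 + 2*t - 3) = (t - 1)^2*(t + 3)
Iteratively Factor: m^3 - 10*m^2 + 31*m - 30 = (m - 5)*(m^2 - 5*m + 6) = (m - 5)*(m - 3)*(m - 2)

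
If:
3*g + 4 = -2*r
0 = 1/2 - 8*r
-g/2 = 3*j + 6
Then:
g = -11/8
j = -85/48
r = 1/16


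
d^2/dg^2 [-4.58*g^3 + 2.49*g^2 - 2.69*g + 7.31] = 4.98 - 27.48*g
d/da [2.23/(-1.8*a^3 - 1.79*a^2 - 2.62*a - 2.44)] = (12.042*a^2 + 7.9834*a + 5.8426)/(1.8*a^3 + 1.79*a^2 + 2.62*a + 2.44)^2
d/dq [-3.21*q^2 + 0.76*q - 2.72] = 0.76 - 6.42*q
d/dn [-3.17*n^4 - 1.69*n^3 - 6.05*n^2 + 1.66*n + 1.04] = -12.68*n^3 - 5.07*n^2 - 12.1*n + 1.66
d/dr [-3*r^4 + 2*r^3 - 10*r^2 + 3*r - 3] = -12*r^3 + 6*r^2 - 20*r + 3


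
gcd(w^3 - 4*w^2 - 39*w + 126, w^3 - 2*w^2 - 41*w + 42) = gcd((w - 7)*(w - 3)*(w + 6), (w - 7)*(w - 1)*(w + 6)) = w^2 - w - 42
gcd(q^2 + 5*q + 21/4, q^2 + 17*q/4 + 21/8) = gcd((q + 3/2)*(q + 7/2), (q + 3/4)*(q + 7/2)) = q + 7/2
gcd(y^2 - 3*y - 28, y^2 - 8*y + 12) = 1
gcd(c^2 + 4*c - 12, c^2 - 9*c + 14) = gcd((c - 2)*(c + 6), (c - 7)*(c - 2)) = c - 2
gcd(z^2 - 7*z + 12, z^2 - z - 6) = z - 3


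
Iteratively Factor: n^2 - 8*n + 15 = (n - 3)*(n - 5)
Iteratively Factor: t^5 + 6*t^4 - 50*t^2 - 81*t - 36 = (t + 1)*(t^4 + 5*t^3 - 5*t^2 - 45*t - 36) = (t + 1)*(t + 4)*(t^3 + t^2 - 9*t - 9) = (t - 3)*(t + 1)*(t + 4)*(t^2 + 4*t + 3) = (t - 3)*(t + 1)*(t + 3)*(t + 4)*(t + 1)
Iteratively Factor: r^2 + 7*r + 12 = (r + 3)*(r + 4)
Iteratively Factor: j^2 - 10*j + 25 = (j - 5)*(j - 5)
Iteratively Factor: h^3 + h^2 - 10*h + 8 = (h - 1)*(h^2 + 2*h - 8) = (h - 1)*(h + 4)*(h - 2)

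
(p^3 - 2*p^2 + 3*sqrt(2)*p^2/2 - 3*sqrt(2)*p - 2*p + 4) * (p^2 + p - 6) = p^5 - p^4 + 3*sqrt(2)*p^4/2 - 10*p^3 - 3*sqrt(2)*p^3/2 - 12*sqrt(2)*p^2 + 14*p^2 + 16*p + 18*sqrt(2)*p - 24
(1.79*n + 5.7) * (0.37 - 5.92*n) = -10.5968*n^2 - 33.0817*n + 2.109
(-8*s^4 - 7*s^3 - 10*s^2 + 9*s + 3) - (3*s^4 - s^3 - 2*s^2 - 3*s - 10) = -11*s^4 - 6*s^3 - 8*s^2 + 12*s + 13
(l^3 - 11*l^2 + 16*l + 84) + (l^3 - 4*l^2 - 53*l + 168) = 2*l^3 - 15*l^2 - 37*l + 252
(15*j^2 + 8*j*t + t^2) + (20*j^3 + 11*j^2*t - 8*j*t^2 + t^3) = 20*j^3 + 11*j^2*t + 15*j^2 - 8*j*t^2 + 8*j*t + t^3 + t^2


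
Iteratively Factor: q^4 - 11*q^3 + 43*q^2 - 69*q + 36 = (q - 1)*(q^3 - 10*q^2 + 33*q - 36) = (q - 4)*(q - 1)*(q^2 - 6*q + 9) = (q - 4)*(q - 3)*(q - 1)*(q - 3)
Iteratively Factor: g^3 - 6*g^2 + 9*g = (g - 3)*(g^2 - 3*g) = g*(g - 3)*(g - 3)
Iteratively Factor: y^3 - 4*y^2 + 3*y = (y - 1)*(y^2 - 3*y) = y*(y - 1)*(y - 3)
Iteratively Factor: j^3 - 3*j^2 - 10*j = (j - 5)*(j^2 + 2*j) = (j - 5)*(j + 2)*(j)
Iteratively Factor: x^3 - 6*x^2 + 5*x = (x)*(x^2 - 6*x + 5) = x*(x - 5)*(x - 1)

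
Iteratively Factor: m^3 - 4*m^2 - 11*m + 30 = (m - 2)*(m^2 - 2*m - 15) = (m - 2)*(m + 3)*(m - 5)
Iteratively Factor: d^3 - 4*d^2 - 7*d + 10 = (d - 1)*(d^2 - 3*d - 10) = (d - 1)*(d + 2)*(d - 5)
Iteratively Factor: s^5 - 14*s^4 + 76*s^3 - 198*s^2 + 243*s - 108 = (s - 4)*(s^4 - 10*s^3 + 36*s^2 - 54*s + 27) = (s - 4)*(s - 1)*(s^3 - 9*s^2 + 27*s - 27) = (s - 4)*(s - 3)*(s - 1)*(s^2 - 6*s + 9) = (s - 4)*(s - 3)^2*(s - 1)*(s - 3)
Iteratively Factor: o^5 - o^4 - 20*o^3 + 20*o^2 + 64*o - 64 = (o + 4)*(o^4 - 5*o^3 + 20*o - 16) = (o - 4)*(o + 4)*(o^3 - o^2 - 4*o + 4) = (o - 4)*(o + 2)*(o + 4)*(o^2 - 3*o + 2) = (o - 4)*(o - 1)*(o + 2)*(o + 4)*(o - 2)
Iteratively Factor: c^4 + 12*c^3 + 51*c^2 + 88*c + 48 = (c + 4)*(c^3 + 8*c^2 + 19*c + 12) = (c + 4)^2*(c^2 + 4*c + 3) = (c + 3)*(c + 4)^2*(c + 1)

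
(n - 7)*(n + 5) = n^2 - 2*n - 35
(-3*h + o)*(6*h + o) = -18*h^2 + 3*h*o + o^2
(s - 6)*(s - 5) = s^2 - 11*s + 30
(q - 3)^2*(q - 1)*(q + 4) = q^4 - 3*q^3 - 13*q^2 + 51*q - 36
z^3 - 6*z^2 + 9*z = z*(z - 3)^2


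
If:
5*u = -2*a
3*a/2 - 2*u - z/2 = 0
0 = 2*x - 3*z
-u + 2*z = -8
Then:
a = -5/6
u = 1/3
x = -23/4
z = -23/6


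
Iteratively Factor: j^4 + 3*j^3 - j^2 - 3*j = (j - 1)*(j^3 + 4*j^2 + 3*j) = j*(j - 1)*(j^2 + 4*j + 3) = j*(j - 1)*(j + 3)*(j + 1)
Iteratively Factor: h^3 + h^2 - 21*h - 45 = (h + 3)*(h^2 - 2*h - 15) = (h + 3)^2*(h - 5)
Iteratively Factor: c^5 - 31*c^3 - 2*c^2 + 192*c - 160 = (c - 2)*(c^4 + 2*c^3 - 27*c^2 - 56*c + 80) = (c - 2)*(c + 4)*(c^3 - 2*c^2 - 19*c + 20) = (c - 5)*(c - 2)*(c + 4)*(c^2 + 3*c - 4) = (c - 5)*(c - 2)*(c - 1)*(c + 4)*(c + 4)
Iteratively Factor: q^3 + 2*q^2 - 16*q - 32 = (q + 2)*(q^2 - 16) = (q - 4)*(q + 2)*(q + 4)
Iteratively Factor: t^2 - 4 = (t + 2)*(t - 2)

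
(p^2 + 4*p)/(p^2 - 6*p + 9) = p*(p + 4)/(p^2 - 6*p + 9)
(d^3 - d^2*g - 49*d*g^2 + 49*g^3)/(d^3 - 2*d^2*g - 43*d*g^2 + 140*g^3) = (d^2 - 8*d*g + 7*g^2)/(d^2 - 9*d*g + 20*g^2)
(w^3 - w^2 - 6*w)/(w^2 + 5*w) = (w^2 - w - 6)/(w + 5)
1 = 1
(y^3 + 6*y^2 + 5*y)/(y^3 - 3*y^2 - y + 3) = y*(y + 5)/(y^2 - 4*y + 3)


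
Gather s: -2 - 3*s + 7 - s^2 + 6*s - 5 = -s^2 + 3*s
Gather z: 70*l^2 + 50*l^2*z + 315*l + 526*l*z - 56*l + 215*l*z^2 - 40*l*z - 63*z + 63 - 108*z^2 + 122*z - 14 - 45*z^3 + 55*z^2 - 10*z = 70*l^2 + 259*l - 45*z^3 + z^2*(215*l - 53) + z*(50*l^2 + 486*l + 49) + 49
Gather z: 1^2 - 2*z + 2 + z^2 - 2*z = z^2 - 4*z + 3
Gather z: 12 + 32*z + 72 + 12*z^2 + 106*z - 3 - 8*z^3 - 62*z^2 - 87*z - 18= -8*z^3 - 50*z^2 + 51*z + 63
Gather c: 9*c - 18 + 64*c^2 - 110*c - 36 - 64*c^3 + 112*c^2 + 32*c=-64*c^3 + 176*c^2 - 69*c - 54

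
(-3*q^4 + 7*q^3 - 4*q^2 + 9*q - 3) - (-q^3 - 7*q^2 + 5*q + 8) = -3*q^4 + 8*q^3 + 3*q^2 + 4*q - 11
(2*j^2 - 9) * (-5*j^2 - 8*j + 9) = -10*j^4 - 16*j^3 + 63*j^2 + 72*j - 81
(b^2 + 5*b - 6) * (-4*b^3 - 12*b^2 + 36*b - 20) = -4*b^5 - 32*b^4 + 232*b^2 - 316*b + 120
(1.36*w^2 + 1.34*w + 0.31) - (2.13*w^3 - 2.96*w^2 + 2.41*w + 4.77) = -2.13*w^3 + 4.32*w^2 - 1.07*w - 4.46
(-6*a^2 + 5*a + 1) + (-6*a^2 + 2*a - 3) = -12*a^2 + 7*a - 2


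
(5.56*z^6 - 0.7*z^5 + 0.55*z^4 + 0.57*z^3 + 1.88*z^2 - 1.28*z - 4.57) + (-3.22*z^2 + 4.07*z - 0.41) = 5.56*z^6 - 0.7*z^5 + 0.55*z^4 + 0.57*z^3 - 1.34*z^2 + 2.79*z - 4.98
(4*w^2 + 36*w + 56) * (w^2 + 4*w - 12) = 4*w^4 + 52*w^3 + 152*w^2 - 208*w - 672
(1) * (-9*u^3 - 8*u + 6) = -9*u^3 - 8*u + 6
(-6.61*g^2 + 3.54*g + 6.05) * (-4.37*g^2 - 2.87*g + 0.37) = 28.8857*g^4 + 3.5009*g^3 - 39.044*g^2 - 16.0537*g + 2.2385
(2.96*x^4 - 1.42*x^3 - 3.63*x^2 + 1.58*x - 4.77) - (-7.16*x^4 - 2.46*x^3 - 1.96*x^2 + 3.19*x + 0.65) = 10.12*x^4 + 1.04*x^3 - 1.67*x^2 - 1.61*x - 5.42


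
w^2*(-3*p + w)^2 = 9*p^2*w^2 - 6*p*w^3 + w^4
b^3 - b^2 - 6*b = b*(b - 3)*(b + 2)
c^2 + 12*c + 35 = (c + 5)*(c + 7)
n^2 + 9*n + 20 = (n + 4)*(n + 5)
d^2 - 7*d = d*(d - 7)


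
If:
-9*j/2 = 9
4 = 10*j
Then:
No Solution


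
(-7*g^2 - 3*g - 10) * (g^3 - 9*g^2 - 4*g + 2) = -7*g^5 + 60*g^4 + 45*g^3 + 88*g^2 + 34*g - 20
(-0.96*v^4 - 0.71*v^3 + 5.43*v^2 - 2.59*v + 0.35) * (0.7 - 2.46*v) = 2.3616*v^5 + 1.0746*v^4 - 13.8548*v^3 + 10.1724*v^2 - 2.674*v + 0.245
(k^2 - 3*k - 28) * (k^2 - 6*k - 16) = k^4 - 9*k^3 - 26*k^2 + 216*k + 448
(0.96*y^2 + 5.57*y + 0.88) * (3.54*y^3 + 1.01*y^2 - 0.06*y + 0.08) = 3.3984*y^5 + 20.6874*y^4 + 8.6833*y^3 + 0.6314*y^2 + 0.3928*y + 0.0704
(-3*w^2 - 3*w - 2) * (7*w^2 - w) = -21*w^4 - 18*w^3 - 11*w^2 + 2*w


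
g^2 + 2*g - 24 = (g - 4)*(g + 6)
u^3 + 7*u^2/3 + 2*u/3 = u*(u + 1/3)*(u + 2)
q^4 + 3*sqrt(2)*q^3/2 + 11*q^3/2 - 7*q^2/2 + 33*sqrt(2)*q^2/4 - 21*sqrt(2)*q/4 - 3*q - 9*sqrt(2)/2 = (q - 1)*(q + 1/2)*(q + 6)*(q + 3*sqrt(2)/2)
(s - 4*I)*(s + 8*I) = s^2 + 4*I*s + 32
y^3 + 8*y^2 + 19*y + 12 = (y + 1)*(y + 3)*(y + 4)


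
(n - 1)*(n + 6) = n^2 + 5*n - 6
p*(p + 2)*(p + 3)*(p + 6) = p^4 + 11*p^3 + 36*p^2 + 36*p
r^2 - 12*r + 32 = (r - 8)*(r - 4)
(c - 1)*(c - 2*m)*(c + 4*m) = c^3 + 2*c^2*m - c^2 - 8*c*m^2 - 2*c*m + 8*m^2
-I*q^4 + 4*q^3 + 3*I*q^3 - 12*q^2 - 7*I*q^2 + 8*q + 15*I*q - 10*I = (q - 2)*(q - I)*(q + 5*I)*(-I*q + I)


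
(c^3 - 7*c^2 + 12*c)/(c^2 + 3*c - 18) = c*(c - 4)/(c + 6)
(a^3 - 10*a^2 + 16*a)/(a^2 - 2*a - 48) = a*(a - 2)/(a + 6)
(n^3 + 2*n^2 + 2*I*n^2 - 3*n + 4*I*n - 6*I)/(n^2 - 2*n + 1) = (n^2 + n*(3 + 2*I) + 6*I)/(n - 1)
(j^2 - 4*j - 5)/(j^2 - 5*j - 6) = (j - 5)/(j - 6)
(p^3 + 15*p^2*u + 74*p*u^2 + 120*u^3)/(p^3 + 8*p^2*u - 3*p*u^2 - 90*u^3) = (p + 4*u)/(p - 3*u)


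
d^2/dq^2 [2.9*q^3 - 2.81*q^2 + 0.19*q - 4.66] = 17.4*q - 5.62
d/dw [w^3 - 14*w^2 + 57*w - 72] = 3*w^2 - 28*w + 57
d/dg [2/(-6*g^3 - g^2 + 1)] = 4*g*(9*g + 1)/(6*g^3 + g^2 - 1)^2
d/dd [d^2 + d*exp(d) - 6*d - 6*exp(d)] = d*exp(d) + 2*d - 5*exp(d) - 6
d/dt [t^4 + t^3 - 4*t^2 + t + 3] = 4*t^3 + 3*t^2 - 8*t + 1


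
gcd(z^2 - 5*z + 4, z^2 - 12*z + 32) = z - 4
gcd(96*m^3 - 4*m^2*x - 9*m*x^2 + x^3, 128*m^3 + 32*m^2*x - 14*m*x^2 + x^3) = -8*m + x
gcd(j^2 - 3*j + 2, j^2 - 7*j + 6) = j - 1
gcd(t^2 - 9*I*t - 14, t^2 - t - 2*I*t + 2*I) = t - 2*I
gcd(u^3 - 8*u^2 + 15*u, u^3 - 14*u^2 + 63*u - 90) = u^2 - 8*u + 15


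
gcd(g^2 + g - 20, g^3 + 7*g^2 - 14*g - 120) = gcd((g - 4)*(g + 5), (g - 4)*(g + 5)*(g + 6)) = g^2 + g - 20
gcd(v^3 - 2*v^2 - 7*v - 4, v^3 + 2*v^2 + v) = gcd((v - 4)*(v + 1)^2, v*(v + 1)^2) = v^2 + 2*v + 1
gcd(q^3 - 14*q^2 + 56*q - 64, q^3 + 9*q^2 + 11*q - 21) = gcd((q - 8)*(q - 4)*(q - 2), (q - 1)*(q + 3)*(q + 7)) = 1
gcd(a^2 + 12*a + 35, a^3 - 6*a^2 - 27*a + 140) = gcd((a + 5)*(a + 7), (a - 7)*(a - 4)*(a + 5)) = a + 5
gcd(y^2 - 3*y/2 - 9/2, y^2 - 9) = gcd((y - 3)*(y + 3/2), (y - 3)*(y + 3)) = y - 3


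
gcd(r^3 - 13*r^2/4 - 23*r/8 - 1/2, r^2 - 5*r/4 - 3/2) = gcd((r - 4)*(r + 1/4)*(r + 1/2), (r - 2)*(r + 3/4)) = 1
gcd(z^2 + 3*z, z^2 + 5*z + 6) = z + 3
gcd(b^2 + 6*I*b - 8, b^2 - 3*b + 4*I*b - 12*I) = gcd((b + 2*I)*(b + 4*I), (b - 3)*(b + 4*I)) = b + 4*I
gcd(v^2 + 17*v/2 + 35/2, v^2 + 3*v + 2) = 1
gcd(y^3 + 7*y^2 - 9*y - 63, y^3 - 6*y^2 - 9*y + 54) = y^2 - 9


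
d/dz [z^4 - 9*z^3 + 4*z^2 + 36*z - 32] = 4*z^3 - 27*z^2 + 8*z + 36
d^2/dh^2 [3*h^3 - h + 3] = 18*h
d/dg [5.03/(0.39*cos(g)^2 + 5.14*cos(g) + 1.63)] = (3.9234*cos(g) + 25.8542)*sin(g)/(0.39*cos(g)^2 + 5.14*cos(g) + 1.63)^2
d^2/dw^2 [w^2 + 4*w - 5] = 2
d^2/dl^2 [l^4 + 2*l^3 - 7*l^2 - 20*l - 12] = 12*l^2 + 12*l - 14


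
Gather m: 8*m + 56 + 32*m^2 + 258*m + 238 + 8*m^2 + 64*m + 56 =40*m^2 + 330*m + 350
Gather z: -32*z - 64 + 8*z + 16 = -24*z - 48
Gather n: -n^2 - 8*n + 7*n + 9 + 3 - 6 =-n^2 - n + 6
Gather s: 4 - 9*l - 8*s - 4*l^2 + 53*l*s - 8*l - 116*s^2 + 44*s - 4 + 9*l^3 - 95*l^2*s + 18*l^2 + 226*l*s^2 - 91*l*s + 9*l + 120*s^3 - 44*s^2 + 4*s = 9*l^3 + 14*l^2 - 8*l + 120*s^3 + s^2*(226*l - 160) + s*(-95*l^2 - 38*l + 40)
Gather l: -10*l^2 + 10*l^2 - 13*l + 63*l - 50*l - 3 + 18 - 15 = 0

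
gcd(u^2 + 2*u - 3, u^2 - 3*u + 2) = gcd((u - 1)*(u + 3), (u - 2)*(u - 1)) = u - 1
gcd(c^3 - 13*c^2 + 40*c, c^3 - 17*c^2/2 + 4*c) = c^2 - 8*c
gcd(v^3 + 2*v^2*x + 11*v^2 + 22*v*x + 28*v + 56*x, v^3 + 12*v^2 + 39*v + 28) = v^2 + 11*v + 28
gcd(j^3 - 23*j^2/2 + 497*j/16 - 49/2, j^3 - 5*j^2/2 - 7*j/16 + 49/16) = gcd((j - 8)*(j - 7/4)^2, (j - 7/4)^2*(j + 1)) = j^2 - 7*j/2 + 49/16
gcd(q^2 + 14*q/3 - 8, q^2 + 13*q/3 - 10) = q + 6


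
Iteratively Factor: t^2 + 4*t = (t + 4)*(t)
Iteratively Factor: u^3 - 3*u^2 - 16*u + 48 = (u + 4)*(u^2 - 7*u + 12) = (u - 4)*(u + 4)*(u - 3)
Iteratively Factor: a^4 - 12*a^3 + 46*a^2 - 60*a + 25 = (a - 1)*(a^3 - 11*a^2 + 35*a - 25) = (a - 1)^2*(a^2 - 10*a + 25) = (a - 5)*(a - 1)^2*(a - 5)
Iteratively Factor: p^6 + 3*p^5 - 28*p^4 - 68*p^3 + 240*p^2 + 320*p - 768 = (p + 4)*(p^5 - p^4 - 24*p^3 + 28*p^2 + 128*p - 192) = (p - 4)*(p + 4)*(p^4 + 3*p^3 - 12*p^2 - 20*p + 48) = (p - 4)*(p - 2)*(p + 4)*(p^3 + 5*p^2 - 2*p - 24) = (p - 4)*(p - 2)*(p + 3)*(p + 4)*(p^2 + 2*p - 8) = (p - 4)*(p - 2)*(p + 3)*(p + 4)^2*(p - 2)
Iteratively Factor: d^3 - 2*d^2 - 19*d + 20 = (d + 4)*(d^2 - 6*d + 5) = (d - 1)*(d + 4)*(d - 5)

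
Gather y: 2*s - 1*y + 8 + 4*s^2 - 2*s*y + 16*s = 4*s^2 + 18*s + y*(-2*s - 1) + 8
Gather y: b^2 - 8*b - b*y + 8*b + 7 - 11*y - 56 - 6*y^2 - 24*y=b^2 - 6*y^2 + y*(-b - 35) - 49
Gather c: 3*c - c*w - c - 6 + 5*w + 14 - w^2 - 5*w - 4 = c*(2 - w) - w^2 + 4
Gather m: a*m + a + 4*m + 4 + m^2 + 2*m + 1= a + m^2 + m*(a + 6) + 5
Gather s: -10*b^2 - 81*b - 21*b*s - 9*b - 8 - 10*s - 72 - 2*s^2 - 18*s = -10*b^2 - 90*b - 2*s^2 + s*(-21*b - 28) - 80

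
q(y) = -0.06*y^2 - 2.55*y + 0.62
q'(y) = -0.12*y - 2.55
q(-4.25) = 10.37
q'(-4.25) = -2.04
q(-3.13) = 8.01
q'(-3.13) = -2.17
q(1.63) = -3.70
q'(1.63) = -2.75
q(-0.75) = 2.50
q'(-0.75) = -2.46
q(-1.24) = 3.69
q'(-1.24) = -2.40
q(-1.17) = 3.52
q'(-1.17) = -2.41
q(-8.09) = 17.32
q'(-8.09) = -1.58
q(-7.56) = 16.47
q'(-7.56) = -1.64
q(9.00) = -27.19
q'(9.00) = -3.63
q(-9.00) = 18.71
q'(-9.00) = -1.47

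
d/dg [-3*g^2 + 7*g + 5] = 7 - 6*g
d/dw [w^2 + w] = 2*w + 1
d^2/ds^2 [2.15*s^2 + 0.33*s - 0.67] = 4.30000000000000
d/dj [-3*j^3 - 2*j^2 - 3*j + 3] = -9*j^2 - 4*j - 3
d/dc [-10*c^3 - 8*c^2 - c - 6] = -30*c^2 - 16*c - 1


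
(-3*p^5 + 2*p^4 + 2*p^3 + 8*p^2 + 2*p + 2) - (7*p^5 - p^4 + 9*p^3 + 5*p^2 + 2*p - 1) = -10*p^5 + 3*p^4 - 7*p^3 + 3*p^2 + 3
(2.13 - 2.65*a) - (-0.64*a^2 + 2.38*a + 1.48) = 0.64*a^2 - 5.03*a + 0.65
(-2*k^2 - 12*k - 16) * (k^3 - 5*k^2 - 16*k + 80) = -2*k^5 - 2*k^4 + 76*k^3 + 112*k^2 - 704*k - 1280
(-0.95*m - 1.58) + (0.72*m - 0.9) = -0.23*m - 2.48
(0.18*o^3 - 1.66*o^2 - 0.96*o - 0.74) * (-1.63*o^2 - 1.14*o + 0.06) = -0.2934*o^5 + 2.5006*o^4 + 3.468*o^3 + 2.201*o^2 + 0.786*o - 0.0444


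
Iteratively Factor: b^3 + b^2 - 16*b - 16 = (b + 1)*(b^2 - 16) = (b + 1)*(b + 4)*(b - 4)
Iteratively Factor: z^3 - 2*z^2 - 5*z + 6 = (z - 3)*(z^2 + z - 2) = (z - 3)*(z + 2)*(z - 1)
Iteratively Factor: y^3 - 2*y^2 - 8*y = (y)*(y^2 - 2*y - 8) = y*(y - 4)*(y + 2)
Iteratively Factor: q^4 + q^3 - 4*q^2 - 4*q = (q + 2)*(q^3 - q^2 - 2*q) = (q + 1)*(q + 2)*(q^2 - 2*q) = (q - 2)*(q + 1)*(q + 2)*(q)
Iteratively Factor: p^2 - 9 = (p - 3)*(p + 3)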